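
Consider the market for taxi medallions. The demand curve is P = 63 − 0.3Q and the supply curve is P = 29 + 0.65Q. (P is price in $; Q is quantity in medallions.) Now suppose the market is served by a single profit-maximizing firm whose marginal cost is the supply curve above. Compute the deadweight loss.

$35.05

Competitive equilibrium: 63 − 0.3Q = 29 + 0.65Q → Q* = 35.7895, P* = 52.2632.
Marginal revenue: MR = 63 − 0.6Q. Set MR = MC: 63 − 0.6Q = 29 + 0.65Q → Q_m = 27.2.
Price P_m = 63 − 0.3·27.2 = 54.84; MC(Q_m) = 29 + 0.65·27.2 = 46.68.
Competitive Q* = 35.7895, so ΔQ = 8.5895; wedge = 54.84 − 46.68 = 8.16.
The triangle = ½ × 8.5895 × 8.16 = $35.05.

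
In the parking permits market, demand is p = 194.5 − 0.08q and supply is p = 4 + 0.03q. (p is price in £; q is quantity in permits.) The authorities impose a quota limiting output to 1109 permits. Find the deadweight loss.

£21334.64

Competitive equilibrium: 194.5 − 0.08q = 4 + 0.03q → q* = 1731.8182, p* = 55.9545.
At q = 1109: demand price = 194.5 − 0.08·1109 = 105.78; supply price = 4 + 0.03·1109 = 37.27.
Δq = 1731.8182 − 1109 = 622.8182; wedge = 105.78 − 37.27 = 68.51.
Deadweight loss = ½ × 622.8182 × 68.51 = £21334.64.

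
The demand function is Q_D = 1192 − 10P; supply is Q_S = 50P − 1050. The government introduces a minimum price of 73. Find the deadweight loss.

In inverse form: demand P = 119.2 − 0.1Q, supply P = 21 + 0.02Q.
Competitive equilibrium: 119.2 − 0.1Q = 21 + 0.02Q → Q* = 818.3333, P* = 37.3667.
At the floor P = 73, quantity demanded = (119.2 − 73)/0.1 = 462.
Sellers' marginal cost at Q' = 462: 21 + 0.02·462 = 30.24.
ΔQ = 818.3333 − 462 = 356.3333; wedge = 73 − 30.24 = 42.76.
Welfare loss = ½ × 356.3333 × 42.76 = 7618.41.

7618.41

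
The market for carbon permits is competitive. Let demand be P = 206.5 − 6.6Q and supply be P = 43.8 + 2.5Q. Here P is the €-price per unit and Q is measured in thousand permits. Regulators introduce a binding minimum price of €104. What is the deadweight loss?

€25.10 thousand

Competitive equilibrium: 206.5 − 6.6Q = 43.8 + 2.5Q → Q* = 17.8791, P* = 88.4978.
At the floor P = 104, quantity demanded = (206.5 − 104)/6.6 = 15.5303.
Sellers' marginal cost at Q' = 15.5303: 43.8 + 2.5·15.5303 = 82.6258.
ΔQ = 17.8791 − 15.5303 = 2.3488; wedge = 104 − 82.6258 = 21.3742.
Welfare loss = ½ × 2.3488 × 21.3742 = €25.10 thousand.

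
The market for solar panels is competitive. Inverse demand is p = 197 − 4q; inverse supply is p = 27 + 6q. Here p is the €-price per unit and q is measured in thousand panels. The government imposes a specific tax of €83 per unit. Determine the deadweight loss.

Competitive equilibrium: 197 − 4q = 27 + 6q → q* = 17, p* = 129.
With the tax, the buyer price exceeds the seller price by 83: (197 − 4q) − (27 + 6q) = 83 → q' = 8.7.
Δq = 17 − 8.7 = 8.3; the wedge equals the tax, 83.
The triangle = ½ × 8.3 × 83 = €344.45 thousand.

€344.45 thousand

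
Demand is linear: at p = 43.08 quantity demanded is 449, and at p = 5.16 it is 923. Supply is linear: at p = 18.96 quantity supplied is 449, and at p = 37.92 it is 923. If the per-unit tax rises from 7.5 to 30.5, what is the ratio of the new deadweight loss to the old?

Demand slope = (5.16 − 43.08)/(923 − 449) = −0.08, so p = 79 − 0.08q.
Supply slope = (37.92 − 18.96)/(923 − 449) = 0.04, so p = 1 + 0.04q.
Competitive equilibrium: 79 − 0.08q = 1 + 0.04q → q* = 650, p* = 27.
For a per-unit tax t: Δq = t/0.12, so DWL = ½·t·(t/0.12) = t²/0.24.
At t = 7.5: DWL = 234.375. At t = 30.5: DWL = 3876.042.
Ratio = (30.5/7.5)² = 16.538.

16.538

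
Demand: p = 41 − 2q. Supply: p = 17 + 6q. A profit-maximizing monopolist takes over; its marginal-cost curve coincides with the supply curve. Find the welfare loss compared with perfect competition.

Competitive equilibrium: 41 − 2q = 17 + 6q → q* = 3, p* = 35.
Marginal revenue: MR = 41 − 4q. Set MR = MC: 41 − 4q = 17 + 6q → q_m = 2.4.
Price p_m = 41 − 2·2.4 = 36.2; MC(q_m) = 17 + 6·2.4 = 31.4.
Competitive q* = 3, so Δq = 0.6; wedge = 36.2 − 31.4 = 4.8.
The triangle = ½ × 0.6 × 4.8 = 1.44.

1.44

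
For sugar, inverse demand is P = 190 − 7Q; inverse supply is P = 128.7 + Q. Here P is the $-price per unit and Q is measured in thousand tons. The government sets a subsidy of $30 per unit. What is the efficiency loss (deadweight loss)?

$56.25 thousand

Competitive equilibrium: 190 − 7Q = 128.7 + Q → Q* = 7.6625, P* = 136.3625.
The subsidy lowers effective supply by 30: P = 98.7 + Q.
New quantity: 190 − 7Q = 98.7 + Q → Q' = 11.4125.
Overproduction ΔQ = 11.4125 − 7.6625 = 3.75; wedge = subsidy = 30.
DWL = ½ × 3.75 × 30 = $56.25 thousand.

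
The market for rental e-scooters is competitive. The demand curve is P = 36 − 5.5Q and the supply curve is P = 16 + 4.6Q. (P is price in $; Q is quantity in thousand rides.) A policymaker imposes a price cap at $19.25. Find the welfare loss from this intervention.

Competitive equilibrium: 36 − 5.5Q = 16 + 4.6Q → Q* = 1.9802, P* = 25.1089.
At the ceiling P = 19.25, quantity supplied = (19.25 − 16)/4.6 = 0.7065.
Willingness to pay at Q' = 0.7065: 36 − 5.5·0.7065 = 32.1143.
ΔQ = 1.9802 − 0.7065 = 1.2737; wedge = 32.1143 − 19.25 = 12.8643.
Deadweight loss = ½ × 1.2737 × 12.8643 = $8.19 thousand.

$8.19 thousand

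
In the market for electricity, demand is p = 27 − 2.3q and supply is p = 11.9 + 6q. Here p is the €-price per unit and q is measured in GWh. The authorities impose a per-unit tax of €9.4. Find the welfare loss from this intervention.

Competitive equilibrium: 27 − 2.3q = 11.9 + 6q → q* = 1.8193, p* = 22.8157.
With the tax, the buyer price exceeds the seller price by 9.4: (27 − 2.3q) − (11.9 + 6q) = 9.4 → q' = 0.6867.
Δq = 1.8193 − 0.6867 = 1.1326; the wedge equals the tax, 9.4.
DWL = ½ × 1.1326 × 9.4 = €5.32.

€5.32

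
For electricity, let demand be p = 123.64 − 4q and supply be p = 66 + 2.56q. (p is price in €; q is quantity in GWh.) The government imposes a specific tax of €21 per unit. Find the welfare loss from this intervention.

Competitive equilibrium: 123.64 − 4q = 66 + 2.56q → q* = 8.7866, p* = 88.4937.
With the tax, the buyer price exceeds the seller price by 21: (123.64 − 4q) − (66 + 2.56q) = 21 → q' = 5.5854.
Δq = 8.7866 − 5.5854 = 3.2012; the wedge equals the tax, 21.
DWL = ½ × 3.2012 × 21 = €33.61.

€33.61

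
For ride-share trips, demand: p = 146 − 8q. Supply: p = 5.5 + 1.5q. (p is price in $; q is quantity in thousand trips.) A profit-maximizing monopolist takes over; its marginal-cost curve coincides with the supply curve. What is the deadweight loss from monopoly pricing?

Competitive equilibrium: 146 − 8q = 5.5 + 1.5q → q* = 14.7895, p* = 27.6842.
Marginal revenue: MR = 146 − 16q. Set MR = MC: 146 − 16q = 5.5 + 1.5q → q_m = 8.0286.
Price p_m = 146 − 8·8.0286 = 81.7712; MC(q_m) = 5.5 + 1.5·8.0286 = 17.5429.
Competitive q* = 14.7895, so Δq = 6.7609; wedge = 81.7712 − 17.5429 = 64.2283.
Welfare loss = ½ × 6.7609 × 64.2283 = $217.12 thousand.

$217.12 thousand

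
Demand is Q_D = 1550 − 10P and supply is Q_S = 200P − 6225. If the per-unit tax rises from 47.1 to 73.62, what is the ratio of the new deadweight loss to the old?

In inverse form: demand P = 155 − 0.1Q, supply P = 31.125 + 0.005Q.
Competitive equilibrium: 155 − 0.1Q = 31.125 + 0.005Q → Q* = 1179.7619, P* = 37.0238.
For a per-unit tax t: ΔQ = t/0.105, so DWL = ½·t·(t/0.105) = t²/0.21.
At t = 47.1: DWL = 10563.857. At t = 73.62: DWL = 25809.069.
Ratio = (73.62/47.1)² = 2.443.

2.443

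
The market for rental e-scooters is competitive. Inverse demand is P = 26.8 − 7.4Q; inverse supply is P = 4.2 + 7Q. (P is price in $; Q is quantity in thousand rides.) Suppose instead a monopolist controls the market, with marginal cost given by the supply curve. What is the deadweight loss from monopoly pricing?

Competitive equilibrium: 26.8 − 7.4Q = 4.2 + 7Q → Q* = 1.5694, P* = 15.1861.
Marginal revenue: MR = 26.8 − 14.8Q. Set MR = MC: 26.8 − 14.8Q = 4.2 + 7Q → Q_m = 1.0367.
Price P_m = 26.8 − 7.4·1.0367 = 19.1284; MC(Q_m) = 4.2 + 7·1.0367 = 11.4569.
Competitive Q* = 1.5694, so ΔQ = 0.5327; wedge = 19.1284 − 11.4569 = 7.6715.
The triangle = ½ × 0.5327 × 7.6715 = $2.04 thousand.

$2.04 thousand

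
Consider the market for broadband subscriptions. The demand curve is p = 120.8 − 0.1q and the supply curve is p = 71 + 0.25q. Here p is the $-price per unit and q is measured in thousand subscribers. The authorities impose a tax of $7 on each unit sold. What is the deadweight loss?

$70 thousand

Competitive equilibrium: 120.8 − 0.1q = 71 + 0.25q → q* = 142.2857, p* = 106.5714.
With the tax, the buyer price exceeds the seller price by 7: (120.8 − 0.1q) − (71 + 0.25q) = 7 → q' = 122.2857.
Δq = 142.2857 − 122.2857 = 20; the wedge equals the tax, 7.
DWL = ½ × 20 × 7 = $70 thousand.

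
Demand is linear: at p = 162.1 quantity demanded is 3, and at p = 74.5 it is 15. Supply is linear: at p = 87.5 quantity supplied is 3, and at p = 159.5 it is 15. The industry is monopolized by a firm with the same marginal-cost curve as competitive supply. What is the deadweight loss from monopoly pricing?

Demand slope = (74.5 − 162.1)/(15 − 3) = −7.3, so p = 184 − 7.3q.
Supply slope = (159.5 − 87.5)/(15 − 3) = 6, so p = 69.5 + 6q.
Competitive equilibrium: 184 − 7.3q = 69.5 + 6q → q* = 8.609, p* = 121.1541.
Marginal revenue: MR = 184 − 14.6q. Set MR = MC: 184 − 14.6q = 69.5 + 6q → q_m = 5.5583.
Price p_m = 184 − 7.3·5.5583 = 143.4244; MC(q_m) = 69.5 + 6·5.5583 = 102.8498.
Competitive q* = 8.609, so Δq = 3.0507; wedge = 143.4244 − 102.8498 = 40.5746.
The triangle = ½ × 3.0507 × 40.5746 = 61.89.

61.89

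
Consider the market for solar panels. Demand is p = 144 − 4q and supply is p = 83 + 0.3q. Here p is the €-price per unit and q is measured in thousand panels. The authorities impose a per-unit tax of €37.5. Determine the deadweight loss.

€163.52 thousand

Competitive equilibrium: 144 − 4q = 83 + 0.3q → q* = 14.186, p* = 87.2558.
With the tax, the buyer price exceeds the seller price by 37.5: (144 − 4q) − (83 + 0.3q) = 37.5 → q' = 5.4651.
Δq = 14.186 − 5.4651 = 8.7209; the wedge equals the tax, 37.5.
The triangle = ½ × 8.7209 × 37.5 = €163.52 thousand.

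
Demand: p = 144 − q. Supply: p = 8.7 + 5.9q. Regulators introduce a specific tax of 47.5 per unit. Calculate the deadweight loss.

Competitive equilibrium: 144 − q = 8.7 + 5.9q → q* = 19.6087, p* = 124.3913.
With the tax, the buyer price exceeds the seller price by 47.5: (144 − q) − (8.7 + 5.9q) = 47.5 → q' = 12.7246.
Δq = 19.6087 − 12.7246 = 6.8841; the wedge equals the tax, 47.5.
Welfare loss = ½ × 6.8841 × 47.5 = 163.50.

163.50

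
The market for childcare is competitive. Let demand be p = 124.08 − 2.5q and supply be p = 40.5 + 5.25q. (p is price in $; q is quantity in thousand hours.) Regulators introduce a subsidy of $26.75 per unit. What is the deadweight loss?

$46.17 thousand

Competitive equilibrium: 124.08 − 2.5q = 40.5 + 5.25q → q* = 10.7845, p* = 97.1187.
The subsidy lowers effective supply by 26.75: p = 13.75 + 5.25q.
New quantity: 124.08 − 2.5q = 13.75 + 5.25q → q' = 14.2361.
Overproduction Δq = 14.2361 − 10.7845 = 3.4516; wedge = subsidy = 26.75.
DWL = ½ × 3.4516 × 26.75 = $46.17 thousand.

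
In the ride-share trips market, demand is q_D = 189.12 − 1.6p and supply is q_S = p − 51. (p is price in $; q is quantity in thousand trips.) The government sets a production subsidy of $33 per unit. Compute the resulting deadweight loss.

In inverse form: demand p = 118.2 − 0.625q, supply p = 51 + q.
Competitive equilibrium: 118.2 − 0.625q = 51 + q → q* = 41.3538, p* = 92.3538.
The subsidy lowers effective supply by 33: p = 18 + q.
New quantity: 118.2 − 0.625q = 18 + q → q' = 61.6615.
Overproduction Δq = 61.6615 − 41.3538 = 20.3077; wedge = subsidy = 33.
Deadweight loss = ½ × 20.3077 × 33 = $335.08 thousand.

$335.08 thousand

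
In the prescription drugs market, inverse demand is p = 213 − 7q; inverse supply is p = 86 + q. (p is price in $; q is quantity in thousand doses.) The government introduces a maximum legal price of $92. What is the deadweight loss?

Competitive equilibrium: 213 − 7q = 86 + q → q* = 15.875, p* = 101.875.
At the ceiling p = 92, quantity supplied = (92 − 86)/1 = 6.
Willingness to pay at q' = 6: 213 − 7·6 = 171.
Δq = 15.875 − 6 = 9.875; wedge = 171 − 92 = 79.
DWL = ½ × 9.875 × 79 = $390.06 thousand.

$390.06 thousand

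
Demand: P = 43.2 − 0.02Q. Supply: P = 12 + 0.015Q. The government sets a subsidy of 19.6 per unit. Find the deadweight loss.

5488

Competitive equilibrium: 43.2 − 0.02Q = 12 + 0.015Q → Q* = 891.4286, P* = 25.3714.
The subsidy lowers effective supply by 19.6: P = 0.015Q − 7.6.
New quantity: 43.2 − 0.02Q = 0.015Q − 7.6 → Q' = 1451.4286.
Overproduction ΔQ = 1451.4286 − 891.4286 = 560; wedge = subsidy = 19.6.
Welfare loss = ½ × 560 × 19.6 = 5488.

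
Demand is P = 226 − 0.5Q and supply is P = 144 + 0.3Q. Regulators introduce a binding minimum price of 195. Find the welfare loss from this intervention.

656.10

Competitive equilibrium: 226 − 0.5Q = 144 + 0.3Q → Q* = 102.5, P* = 174.75.
At the floor P = 195, quantity demanded = (226 − 195)/0.5 = 62.
Sellers' marginal cost at Q' = 62: 144 + 0.3·62 = 162.6.
ΔQ = 102.5 − 62 = 40.5; wedge = 195 − 162.6 = 32.4.
The triangle = ½ × 40.5 × 32.4 = 656.10.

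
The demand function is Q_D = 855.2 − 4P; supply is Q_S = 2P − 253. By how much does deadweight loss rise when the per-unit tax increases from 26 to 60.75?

In inverse form: demand P = 213.8 − 0.25Q, supply P = 126.5 + 0.5Q.
Competitive equilibrium: 213.8 − 0.25Q = 126.5 + 0.5Q → Q* = 116.4, P* = 184.7.
For a per-unit tax t: ΔQ = t/0.75, so DWL = ½·t·(t/0.75) = t²/1.5.
At t = 26: DWL = 450.667. At t = 60.75: DWL = 2460.375.
Increase = 2460.375 − 450.667 = 2009.71.

2009.71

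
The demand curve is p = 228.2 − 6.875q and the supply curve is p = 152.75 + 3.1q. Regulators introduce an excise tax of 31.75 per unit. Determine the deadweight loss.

Competitive equilibrium: 228.2 − 6.875q = 152.75 + 3.1q → q* = 7.5639, p* = 176.1981.
With the tax, the buyer price exceeds the seller price by 31.75: (228.2 − 6.875q) − (152.75 + 3.1q) = 31.75 → q' = 4.381.
Δq = 7.5639 − 4.381 = 3.1829; the wedge equals the tax, 31.75.
Deadweight loss = ½ × 3.1829 × 31.75 = 50.53.

50.53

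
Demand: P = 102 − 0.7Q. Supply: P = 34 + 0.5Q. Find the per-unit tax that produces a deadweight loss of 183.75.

21

Competitive equilibrium: 102 − 0.7Q = 34 + 0.5Q → Q* = 56.6667, P* = 62.3333.
A tax t gives ΔQ = t/1.2 and wedge t, so DWL = t²/2.4.
t²/2.4 = 183.75 → t² = 441 → t = 21.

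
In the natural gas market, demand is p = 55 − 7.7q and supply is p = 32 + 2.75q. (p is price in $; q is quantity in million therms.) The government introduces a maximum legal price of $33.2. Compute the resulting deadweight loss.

Competitive equilibrium: 55 − 7.7q = 32 + 2.75q → q* = 2.201, p* = 38.0526.
At the ceiling p = 33.2, quantity supplied = (33.2 − 32)/2.75 = 0.4364.
Willingness to pay at q' = 0.4364: 55 − 7.7·0.4364 = 51.6397.
Δq = 2.201 − 0.4364 = 1.7646; wedge = 51.6397 − 33.2 = 18.4397.
The triangle = ½ × 1.7646 × 18.4397 = $16.27 million.

$16.27 million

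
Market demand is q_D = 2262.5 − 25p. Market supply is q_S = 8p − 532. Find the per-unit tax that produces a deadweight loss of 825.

In inverse form: demand p = 90.5 − 0.04q, supply p = 66.5 + 0.125q.
Competitive equilibrium: 90.5 − 0.04q = 66.5 + 0.125q → q* = 145.4545, p* = 84.6818.
A tax t gives Δq = t/0.165 and wedge t, so DWL = t²/0.33.
t²/0.33 = 825 → t² = 272.25 → t = 16.5.

16.5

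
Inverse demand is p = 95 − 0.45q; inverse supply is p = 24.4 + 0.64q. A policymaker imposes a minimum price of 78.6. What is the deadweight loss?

437.29

Competitive equilibrium: 95 − 0.45q = 24.4 + 0.64q → q* = 64.7706, p* = 65.8532.
At the floor p = 78.6, quantity demanded = (95 − 78.6)/0.45 = 36.4444.
Sellers' marginal cost at q' = 36.4444: 24.4 + 0.64·36.4444 = 47.7244.
Δq = 64.7706 − 36.4444 = 28.3262; wedge = 78.6 − 47.7244 = 30.8756.
The triangle = ½ × 28.3262 × 30.8756 = 437.29.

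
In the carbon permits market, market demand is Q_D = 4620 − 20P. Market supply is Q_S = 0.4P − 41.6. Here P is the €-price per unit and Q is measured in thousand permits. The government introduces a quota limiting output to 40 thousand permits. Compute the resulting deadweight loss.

€122.55 thousand

In inverse form: demand P = 231 − 0.05Q, supply P = 104 + 2.5Q.
Competitive equilibrium: 231 − 0.05Q = 104 + 2.5Q → Q* = 49.8039, P* = 228.5098.
At Q = 40: demand price = 231 − 0.05·40 = 229; supply price = 104 + 2.5·40 = 204.
ΔQ = 49.8039 − 40 = 9.8039; wedge = 229 − 204 = 25.
The triangle = ½ × 9.8039 × 25 = €122.55 thousand.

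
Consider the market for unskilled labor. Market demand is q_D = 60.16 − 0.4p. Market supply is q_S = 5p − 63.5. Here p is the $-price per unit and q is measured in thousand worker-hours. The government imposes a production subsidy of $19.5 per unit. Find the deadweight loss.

$70.42 thousand

In inverse form: demand p = 150.4 − 2.5q, supply p = 12.7 + 0.2q.
Competitive equilibrium: 150.4 − 2.5q = 12.7 + 0.2q → q* = 51, p* = 22.9.
The subsidy lowers effective supply by 19.5: p = 0.2q − 6.8.
New quantity: 150.4 − 2.5q = 0.2q − 6.8 → q' = 58.2222.
Overproduction Δq = 58.2222 − 51 = 7.2222; wedge = subsidy = 19.5.
Welfare loss = ½ × 7.2222 × 19.5 = $70.42 thousand.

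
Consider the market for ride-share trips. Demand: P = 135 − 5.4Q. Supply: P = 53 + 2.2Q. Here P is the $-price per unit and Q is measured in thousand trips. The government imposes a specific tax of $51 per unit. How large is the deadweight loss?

Competitive equilibrium: 135 − 5.4Q = 53 + 2.2Q → Q* = 10.7895, P* = 76.7368.
With the tax, the buyer price exceeds the seller price by 51: (135 − 5.4Q) − (53 + 2.2Q) = 51 → Q' = 4.0789.
ΔQ = 10.7895 − 4.0789 = 6.7106; the wedge equals the tax, 51.
The triangle = ½ × 6.7106 × 51 = $171.12 thousand.

$171.12 thousand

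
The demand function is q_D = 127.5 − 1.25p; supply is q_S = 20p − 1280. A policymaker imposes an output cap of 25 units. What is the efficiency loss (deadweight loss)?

165.04

In inverse form: demand p = 102 − 0.8q, supply p = 64 + 0.05q.
Competitive equilibrium: 102 − 0.8q = 64 + 0.05q → q* = 44.7059, p* = 66.2353.
At q = 25: demand price = 102 − 0.8·25 = 82; supply price = 64 + 0.05·25 = 65.25.
Δq = 44.7059 − 25 = 19.7059; wedge = 82 − 65.25 = 16.75.
Deadweight loss = ½ × 19.7059 × 16.75 = 165.04.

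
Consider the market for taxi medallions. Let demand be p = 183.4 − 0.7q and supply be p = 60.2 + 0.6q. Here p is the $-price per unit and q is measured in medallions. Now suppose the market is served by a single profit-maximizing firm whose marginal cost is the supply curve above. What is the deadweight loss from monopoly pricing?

$715.13

Competitive equilibrium: 183.4 − 0.7q = 60.2 + 0.6q → q* = 94.7692, p* = 117.0615.
Marginal revenue: MR = 183.4 − 1.4q. Set MR = MC: 183.4 − 1.4q = 60.2 + 0.6q → q_m = 61.6.
Price p_m = 183.4 − 0.7·61.6 = 140.28; MC(q_m) = 60.2 + 0.6·61.6 = 97.16.
Competitive q* = 94.7692, so Δq = 33.1692; wedge = 140.28 − 97.16 = 43.12.
Welfare loss = ½ × 33.1692 × 43.12 = $715.13.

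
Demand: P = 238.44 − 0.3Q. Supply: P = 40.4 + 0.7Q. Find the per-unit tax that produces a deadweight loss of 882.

42

Competitive equilibrium: 238.44 − 0.3Q = 40.4 + 0.7Q → Q* = 198.04, P* = 179.028.
A tax t gives ΔQ = t/1 and wedge t, so DWL = t²/2.
t²/2 = 882 → t² = 1764 → t = 42.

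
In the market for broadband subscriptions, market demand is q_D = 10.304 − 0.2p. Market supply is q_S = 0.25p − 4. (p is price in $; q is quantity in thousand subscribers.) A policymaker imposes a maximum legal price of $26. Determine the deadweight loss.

In inverse form: demand p = 51.52 − 5q, supply p = 16 + 4q.
Competitive equilibrium: 51.52 − 5q = 16 + 4q → q* = 3.9467, p* = 31.7867.
At the ceiling p = 26, quantity supplied = (26 − 16)/4 = 2.5.
Willingness to pay at q' = 2.5: 51.52 − 5·2.5 = 39.02.
Δq = 3.9467 − 2.5 = 1.4467; wedge = 39.02 − 26 = 13.02.
Welfare loss = ½ × 1.4467 × 13.02 = $9.42 thousand.

$9.42 thousand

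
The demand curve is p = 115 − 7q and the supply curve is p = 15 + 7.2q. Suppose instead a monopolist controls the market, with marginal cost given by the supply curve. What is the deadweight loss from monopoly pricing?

Competitive equilibrium: 115 − 7q = 15 + 7.2q → q* = 7.0423, p* = 65.7042.
Marginal revenue: MR = 115 − 14q. Set MR = MC: 115 − 14q = 15 + 7.2q → q_m = 4.717.
Price p_m = 115 − 7·4.717 = 81.981; MC(q_m) = 15 + 7.2·4.717 = 48.9624.
Competitive q* = 7.0423, so Δq = 2.3253; wedge = 81.981 − 48.9624 = 33.0186.
DWL = ½ × 2.3253 × 33.0186 = 38.39.

38.39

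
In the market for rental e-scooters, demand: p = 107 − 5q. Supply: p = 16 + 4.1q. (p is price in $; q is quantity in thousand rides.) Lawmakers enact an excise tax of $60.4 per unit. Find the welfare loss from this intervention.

$200.45 thousand

Competitive equilibrium: 107 − 5q = 16 + 4.1q → q* = 10, p* = 57.
With the tax, the buyer price exceeds the seller price by 60.4: (107 − 5q) − (16 + 4.1q) = 60.4 → q' = 3.3626.
Δq = 10 − 3.3626 = 6.6374; the wedge equals the tax, 60.4.
Welfare loss = ½ × 6.6374 × 60.4 = $200.45 thousand.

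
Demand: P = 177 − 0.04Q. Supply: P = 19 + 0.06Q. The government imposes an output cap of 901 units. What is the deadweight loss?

Competitive equilibrium: 177 − 0.04Q = 19 + 0.06Q → Q* = 1580, P* = 113.8.
At Q = 901: demand price = 177 − 0.04·901 = 140.96; supply price = 19 + 0.06·901 = 73.06.
ΔQ = 1580 − 901 = 679; wedge = 140.96 − 73.06 = 67.9.
The triangle = ½ × 679 × 67.9 = 23052.05.

23052.05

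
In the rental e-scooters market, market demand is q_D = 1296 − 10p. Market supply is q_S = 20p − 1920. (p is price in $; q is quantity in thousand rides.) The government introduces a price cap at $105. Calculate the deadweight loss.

In inverse form: demand p = 129.6 − 0.1q, supply p = 96 + 0.05q.
Competitive equilibrium: 129.6 − 0.1q = 96 + 0.05q → q* = 224, p* = 107.2.
At the ceiling p = 105, quantity supplied = (105 − 96)/0.05 = 180.
Willingness to pay at q' = 180: 129.6 − 0.1·180 = 111.6.
Δq = 224 − 180 = 44; wedge = 111.6 − 105 = 6.6.
Welfare loss = ½ × 44 × 6.6 = $145.20 thousand.

$145.20 thousand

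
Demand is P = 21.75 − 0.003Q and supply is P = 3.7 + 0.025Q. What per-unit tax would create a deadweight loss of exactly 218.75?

Competitive equilibrium: 21.75 − 0.003Q = 3.7 + 0.025Q → Q* = 644.6429, P* = 19.8161.
A tax t gives ΔQ = t/0.028 and wedge t, so DWL = t²/0.056.
t²/0.056 = 218.75 → t² = 12.25 → t = 3.5.

3.5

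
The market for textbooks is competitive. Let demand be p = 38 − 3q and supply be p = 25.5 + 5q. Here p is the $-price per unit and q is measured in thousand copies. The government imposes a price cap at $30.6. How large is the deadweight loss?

$1.18 thousand

Competitive equilibrium: 38 − 3q = 25.5 + 5q → q* = 1.5625, p* = 33.3125.
At the ceiling p = 30.6, quantity supplied = (30.6 − 25.5)/5 = 1.02.
Willingness to pay at q' = 1.02: 38 − 3·1.02 = 34.94.
Δq = 1.5625 − 1.02 = 0.5425; wedge = 34.94 − 30.6 = 4.34.
The triangle = ½ × 0.5425 × 4.34 = $1.18 thousand.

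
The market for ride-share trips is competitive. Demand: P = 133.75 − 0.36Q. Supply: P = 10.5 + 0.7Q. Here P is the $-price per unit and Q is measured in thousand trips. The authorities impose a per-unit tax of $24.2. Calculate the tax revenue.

$2261.33 thousand

Competitive equilibrium: 133.75 − 0.36Q = 10.5 + 0.7Q → Q* = 116.2736, P* = 91.8915.
With the tax, the buyer price exceeds the seller price by 24.2: (133.75 − 0.36Q) − (10.5 + 0.7Q) = 24.2 → Q' = 93.4434.
Tax revenue = 24.2 × 93.4434 = $2261.33 thousand.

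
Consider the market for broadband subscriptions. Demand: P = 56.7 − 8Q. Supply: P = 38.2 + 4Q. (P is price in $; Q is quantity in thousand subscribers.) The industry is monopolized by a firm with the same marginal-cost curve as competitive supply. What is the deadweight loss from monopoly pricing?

Competitive equilibrium: 56.7 − 8Q = 38.2 + 4Q → Q* = 1.5417, P* = 44.3667.
Marginal revenue: MR = 56.7 − 16Q. Set MR = MC: 56.7 − 16Q = 38.2 + 4Q → Q_m = 0.925.
Price P_m = 56.7 − 8·0.925 = 49.3; MC(Q_m) = 38.2 + 4·0.925 = 41.9.
Competitive Q* = 1.5417, so ΔQ = 0.6167; wedge = 49.3 − 41.9 = 7.4.
Deadweight loss = ½ × 0.6167 × 7.4 = $2.28 thousand.

$2.28 thousand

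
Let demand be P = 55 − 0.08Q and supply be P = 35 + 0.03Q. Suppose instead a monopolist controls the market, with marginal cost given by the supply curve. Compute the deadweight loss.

322.34

Competitive equilibrium: 55 − 0.08Q = 35 + 0.03Q → Q* = 181.81818, P* = 40.45455.
Marginal revenue: MR = 55 − 0.16Q. Set MR = MC: 55 − 0.16Q = 35 + 0.03Q → Q_m = 105.26316.
Price P_m = 55 − 0.08·105.26316 = 46.57895; MC(Q_m) = 35 + 0.03·105.26316 = 38.15789.
Competitive Q* = 181.81818, so ΔQ = 76.55502; wedge = 46.57895 − 38.15789 = 8.42106.
The triangle = ½ × 76.55502 × 8.42106 = 322.34.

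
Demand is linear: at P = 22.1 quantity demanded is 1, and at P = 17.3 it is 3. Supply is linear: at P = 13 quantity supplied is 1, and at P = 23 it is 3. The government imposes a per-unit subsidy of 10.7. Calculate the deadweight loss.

7.74

Demand slope = (17.3 − 22.1)/(3 − 1) = −2.4, so P = 24.5 − 2.4Q.
Supply slope = (23 − 13)/(3 − 1) = 5, so P = 8 + 5Q.
Competitive equilibrium: 24.5 − 2.4Q = 8 + 5Q → Q* = 2.2297, P* = 19.1486.
The subsidy lowers effective supply by 10.7: P = 5Q − 2.7.
New quantity: 24.5 − 2.4Q = 5Q − 2.7 → Q' = 3.6757.
Overproduction ΔQ = 3.6757 − 2.2297 = 1.446; wedge = subsidy = 10.7.
DWL = ½ × 1.446 × 10.7 = 7.74.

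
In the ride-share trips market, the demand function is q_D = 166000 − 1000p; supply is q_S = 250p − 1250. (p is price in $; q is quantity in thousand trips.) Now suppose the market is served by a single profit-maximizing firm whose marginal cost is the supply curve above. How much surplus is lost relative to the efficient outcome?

In inverse form: demand p = 166 − 0.001q, supply p = 5 + 0.004q.
Competitive equilibrium: 166 − 0.001q = 5 + 0.004q → q* = 32200, p* = 133.8.
Marginal revenue: MR = 166 − 0.002q. Set MR = MC: 166 − 0.002q = 5 + 0.004q → q_m = 26833.333333.
Price p_m = 166 − 0.001·26833.333333 = 139.166667; MC(q_m) = 5 + 0.004·26833.333333 = 112.333333.
Competitive q* = 32200, so Δq = 5366.666667; wedge = 139.166667 − 112.333333 = 26.833334.
DWL = ½ × 5366.666667 × 26.833334 = $72002.78 thousand.

$72002.78 thousand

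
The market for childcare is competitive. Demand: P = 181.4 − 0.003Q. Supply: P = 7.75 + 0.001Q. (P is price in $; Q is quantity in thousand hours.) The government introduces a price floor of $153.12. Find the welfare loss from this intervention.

Competitive equilibrium: 181.4 − 0.003Q = 7.75 + 0.001Q → Q* = 43412.5, P* = 51.1625.
At the floor P = 153.12, quantity demanded = (181.4 − 153.12)/0.003 = 9426.666667.
Sellers' marginal cost at Q' = 9426.666667: 7.75 + 0.001·9426.666667 = 17.176667.
ΔQ = 43412.5 − 9426.666667 = 33985.833333; wedge = 153.12 − 17.176667 = 135.943333.
Deadweight loss = ½ × 33985.833333 × 135.943333 = $2310073.73 thousand.

$2310073.73 thousand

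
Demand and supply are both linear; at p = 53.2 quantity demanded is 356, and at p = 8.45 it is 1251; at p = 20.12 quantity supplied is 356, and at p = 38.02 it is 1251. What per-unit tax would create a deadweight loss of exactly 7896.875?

33.25

Demand slope = (8.45 − 53.2)/(1251 − 356) = −0.05, so p = 71 − 0.05q.
Supply slope = (38.02 − 20.12)/(1251 − 356) = 0.02, so p = 13 + 0.02q.
Competitive equilibrium: 71 − 0.05q = 13 + 0.02q → q* = 828.5714, p* = 29.5714.
A tax t gives Δq = t/0.07 and wedge t, so DWL = t²/0.14.
t²/0.14 = 7896.875 → t² = 1105.5625 → t = 33.25.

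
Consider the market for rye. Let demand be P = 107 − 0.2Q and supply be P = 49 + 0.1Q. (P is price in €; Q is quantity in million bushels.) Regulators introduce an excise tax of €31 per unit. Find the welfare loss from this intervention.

Competitive equilibrium: 107 − 0.2Q = 49 + 0.1Q → Q* = 193.3333, P* = 68.3333.
With the tax, the buyer price exceeds the seller price by 31: (107 − 0.2Q) − (49 + 0.1Q) = 31 → Q' = 90.
ΔQ = 193.3333 − 90 = 103.3333; the wedge equals the tax, 31.
The triangle = ½ × 103.3333 × 31 = €1601.67 million.

€1601.67 million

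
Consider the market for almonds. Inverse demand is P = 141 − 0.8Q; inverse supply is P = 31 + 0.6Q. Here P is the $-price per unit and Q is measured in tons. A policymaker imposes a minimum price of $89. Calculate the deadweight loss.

$128.93

Competitive equilibrium: 141 − 0.8Q = 31 + 0.6Q → Q* = 78.5714, P* = 78.1429.
At the floor P = 89, quantity demanded = (141 − 89)/0.8 = 65.
Sellers' marginal cost at Q' = 65: 31 + 0.6·65 = 70.
ΔQ = 78.5714 − 65 = 13.5714; wedge = 89 − 70 = 19.
DWL = ½ × 13.5714 × 19 = $128.93.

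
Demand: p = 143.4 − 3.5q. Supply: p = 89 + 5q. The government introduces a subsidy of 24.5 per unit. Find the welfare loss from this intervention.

35.31

Competitive equilibrium: 143.4 − 3.5q = 89 + 5q → q* = 6.4, p* = 121.
The subsidy lowers effective supply by 24.5: p = 64.5 + 5q.
New quantity: 143.4 − 3.5q = 64.5 + 5q → q' = 9.2824.
Overproduction Δq = 9.2824 − 6.4 = 2.8824; wedge = subsidy = 24.5.
Deadweight loss = ½ × 2.8824 × 24.5 = 35.31.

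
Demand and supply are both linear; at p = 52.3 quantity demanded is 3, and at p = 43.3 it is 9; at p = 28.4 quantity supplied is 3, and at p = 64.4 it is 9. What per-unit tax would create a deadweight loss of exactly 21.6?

18

Demand slope = (43.3 − 52.3)/(9 − 3) = −1.5, so p = 56.8 − 1.5q.
Supply slope = (64.4 − 28.4)/(9 − 3) = 6, so p = 10.4 + 6q.
Competitive equilibrium: 56.8 − 1.5q = 10.4 + 6q → q* = 6.1867, p* = 47.52.
A tax t gives Δq = t/7.5 and wedge t, so DWL = t²/15.
t²/15 = 21.6 → t² = 324 → t = 18.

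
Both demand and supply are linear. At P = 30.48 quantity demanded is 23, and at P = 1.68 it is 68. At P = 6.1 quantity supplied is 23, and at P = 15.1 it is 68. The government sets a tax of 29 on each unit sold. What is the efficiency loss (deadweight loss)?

500.60

Demand slope = (1.68 − 30.48)/(68 − 23) = −0.64, so P = 45.2 − 0.64Q.
Supply slope = (15.1 − 6.1)/(68 − 23) = 0.2, so P = 1.5 + 0.2Q.
Competitive equilibrium: 45.2 − 0.64Q = 1.5 + 0.2Q → Q* = 52.0238, P* = 11.9048.
With the tax, the buyer price exceeds the seller price by 29: (45.2 − 0.64Q) − (1.5 + 0.2Q) = 29 → Q' = 17.5.
ΔQ = 52.0238 − 17.5 = 34.5238; the wedge equals the tax, 29.
The triangle = ½ × 34.5238 × 29 = 500.60.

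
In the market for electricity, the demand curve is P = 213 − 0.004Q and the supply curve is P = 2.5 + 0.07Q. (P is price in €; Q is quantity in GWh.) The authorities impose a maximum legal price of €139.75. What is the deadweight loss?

Competitive equilibrium: 213 − 0.004Q = 2.5 + 0.07Q → Q* = 2844.59459, P* = 201.62162.
At the ceiling P = 139.75, quantity supplied = (139.75 − 2.5)/0.07 = 1960.71429.
Willingness to pay at Q' = 1960.71429: 213 − 0.004·1960.71429 = 205.15714.
ΔQ = 2844.59459 − 1960.71429 = 883.8803; wedge = 205.15714 − 139.75 = 65.40714.
Welfare loss = ½ × 883.8803 × 65.40714 = €28906.04.

€28906.04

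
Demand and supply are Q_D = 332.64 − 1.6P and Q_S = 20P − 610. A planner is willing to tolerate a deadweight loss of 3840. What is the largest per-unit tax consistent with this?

In inverse form: demand P = 207.9 − 0.625Q, supply P = 30.5 + 0.05Q.
Competitive equilibrium: 207.9 − 0.625Q = 30.5 + 0.05Q → Q* = 262.8148, P* = 43.6407.
A tax t gives ΔQ = t/0.675 and wedge t, so DWL = t²/1.35.
t²/1.35 = 3840 → t² = 5184 → t = 72.

72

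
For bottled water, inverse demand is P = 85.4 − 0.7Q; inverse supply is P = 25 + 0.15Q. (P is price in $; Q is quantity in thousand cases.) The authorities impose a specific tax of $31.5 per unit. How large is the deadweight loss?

Competitive equilibrium: 85.4 − 0.7Q = 25 + 0.15Q → Q* = 71.0588, P* = 35.6588.
With the tax, the buyer price exceeds the seller price by 31.5: (85.4 − 0.7Q) − (25 + 0.15Q) = 31.5 → Q' = 34.
ΔQ = 71.0588 − 34 = 37.0588; the wedge equals the tax, 31.5.
Welfare loss = ½ × 37.0588 × 31.5 = $583.68 thousand.

$583.68 thousand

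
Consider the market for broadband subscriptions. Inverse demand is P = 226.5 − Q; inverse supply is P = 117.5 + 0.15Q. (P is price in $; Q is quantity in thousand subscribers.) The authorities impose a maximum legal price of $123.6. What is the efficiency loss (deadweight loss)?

Competitive equilibrium: 226.5 − Q = 117.5 + 0.15Q → Q* = 94.7826, P* = 131.7174.
At the ceiling P = 123.6, quantity supplied = (123.6 − 117.5)/0.15 = 40.6667.
Willingness to pay at Q' = 40.6667: 226.5 − 1·40.6667 = 185.8333.
ΔQ = 94.7826 − 40.6667 = 54.1159; wedge = 185.8333 − 123.6 = 62.2333.
The triangle = ½ × 54.1159 × 62.2333 = $1683.91 thousand.

$1683.91 thousand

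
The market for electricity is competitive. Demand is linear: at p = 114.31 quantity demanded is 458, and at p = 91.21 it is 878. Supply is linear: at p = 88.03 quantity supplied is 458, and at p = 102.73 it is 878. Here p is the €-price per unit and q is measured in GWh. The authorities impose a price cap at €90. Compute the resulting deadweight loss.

€2500.26

Demand slope = (91.21 − 114.31)/(878 − 458) = −0.055, so p = 139.5 − 0.055q.
Supply slope = (102.73 − 88.03)/(878 − 458) = 0.035, so p = 72 + 0.035q.
Competitive equilibrium: 139.5 − 0.055q = 72 + 0.035q → q* = 750, p* = 98.25.
At the ceiling p = 90, quantity supplied = (90 − 72)/0.035 = 514.2857.
Willingness to pay at q' = 514.2857: 139.5 − 0.055·514.2857 = 111.2143.
Δq = 750 − 514.2857 = 235.7143; wedge = 111.2143 − 90 = 21.2143.
Welfare loss = ½ × 235.7143 × 21.2143 = €2500.26.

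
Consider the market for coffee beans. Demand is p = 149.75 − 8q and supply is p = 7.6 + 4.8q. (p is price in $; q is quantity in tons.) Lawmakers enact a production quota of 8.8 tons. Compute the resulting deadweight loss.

Competitive equilibrium: 149.75 − 8q = 7.6 + 4.8q → q* = 11.1055, p* = 60.9063.
At q = 8.8: demand price = 149.75 − 8·8.8 = 79.35; supply price = 7.6 + 4.8·8.8 = 49.84.
Δq = 11.1055 − 8.8 = 2.3055; wedge = 79.35 − 49.84 = 29.51.
The triangle = ½ × 2.3055 × 29.51 = $34.02.

$34.02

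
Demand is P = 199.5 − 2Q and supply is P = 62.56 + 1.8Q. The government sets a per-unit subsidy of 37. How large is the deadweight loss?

Competitive equilibrium: 199.5 − 2Q = 62.56 + 1.8Q → Q* = 36.0368, P* = 127.4263.
The subsidy lowers effective supply by 37: P = 25.56 + 1.8Q.
New quantity: 199.5 − 2Q = 25.56 + 1.8Q → Q' = 45.7737.
Overproduction ΔQ = 45.7737 − 36.0368 = 9.7369; wedge = subsidy = 37.
Deadweight loss = ½ × 9.7369 × 37 = 180.13.

180.13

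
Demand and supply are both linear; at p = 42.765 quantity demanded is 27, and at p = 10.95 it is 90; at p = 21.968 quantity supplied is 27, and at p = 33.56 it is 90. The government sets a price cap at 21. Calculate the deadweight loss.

432.82

Demand slope = (10.95 − 42.765)/(90 − 27) = −0.505, so p = 56.4 − 0.505q.
Supply slope = (33.56 − 21.968)/(90 − 27) = 0.184, so p = 17 + 0.184q.
Competitive equilibrium: 56.4 − 0.505q = 17 + 0.184q → q* = 57.1843, p* = 27.5219.
At the ceiling p = 21, quantity supplied = (21 − 17)/0.184 = 21.7391.
Willingness to pay at q' = 21.7391: 56.4 − 0.505·21.7391 = 45.4218.
Δq = 57.1843 − 21.7391 = 35.4452; wedge = 45.4218 − 21 = 24.4218.
Deadweight loss = ½ × 35.4452 × 24.4218 = 432.82.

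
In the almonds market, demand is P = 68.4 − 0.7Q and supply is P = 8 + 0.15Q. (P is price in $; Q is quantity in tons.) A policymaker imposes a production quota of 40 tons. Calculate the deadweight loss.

$409.98

Competitive equilibrium: 68.4 − 0.7Q = 8 + 0.15Q → Q* = 71.0588, P* = 18.6588.
At Q = 40: demand price = 68.4 − 0.7·40 = 40.4; supply price = 8 + 0.15·40 = 14.
ΔQ = 71.0588 − 40 = 31.0588; wedge = 40.4 − 14 = 26.4.
Deadweight loss = ½ × 31.0588 × 26.4 = $409.98.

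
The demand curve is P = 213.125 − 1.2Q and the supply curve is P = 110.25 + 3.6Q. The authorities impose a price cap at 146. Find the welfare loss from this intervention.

317.50

Competitive equilibrium: 213.125 − 1.2Q = 110.25 + 3.6Q → Q* = 21.43229, P* = 187.40625.
At the ceiling P = 146, quantity supplied = (146 − 110.25)/3.6 = 9.93056.
Willingness to pay at Q' = 9.93056: 213.125 − 1.2·9.93056 = 201.20833.
ΔQ = 21.43229 − 9.93056 = 11.50173; wedge = 201.20833 − 146 = 55.20833.
Welfare loss = ½ × 11.50173 × 55.20833 = 317.50.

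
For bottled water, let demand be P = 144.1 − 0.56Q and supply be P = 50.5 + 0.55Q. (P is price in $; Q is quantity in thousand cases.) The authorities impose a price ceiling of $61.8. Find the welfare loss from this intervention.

$2257.60 thousand

Competitive equilibrium: 144.1 − 0.56Q = 50.5 + 0.55Q → Q* = 84.32432, P* = 96.87838.
At the ceiling P = 61.8, quantity supplied = (61.8 − 50.5)/0.55 = 20.54545.
Willingness to pay at Q' = 20.54545: 144.1 − 0.56·20.54545 = 132.59455.
ΔQ = 84.32432 − 20.54545 = 63.77887; wedge = 132.59455 − 61.8 = 70.79455.
DWL = ½ × 63.77887 × 70.79455 = $2257.60 thousand.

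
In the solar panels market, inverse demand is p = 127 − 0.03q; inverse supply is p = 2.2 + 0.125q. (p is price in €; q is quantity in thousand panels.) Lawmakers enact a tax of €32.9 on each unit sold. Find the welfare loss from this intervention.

€3491.65 thousand

Competitive equilibrium: 127 − 0.03q = 2.2 + 0.125q → q* = 805.1613, p* = 102.8452.
With the tax, the buyer price exceeds the seller price by 32.9: (127 − 0.03q) − (2.2 + 0.125q) = 32.9 → q' = 592.9032.
Δq = 805.1613 − 592.9032 = 212.2581; the wedge equals the tax, 32.9.
Deadweight loss = ½ × 212.2581 × 32.9 = €3491.65 thousand.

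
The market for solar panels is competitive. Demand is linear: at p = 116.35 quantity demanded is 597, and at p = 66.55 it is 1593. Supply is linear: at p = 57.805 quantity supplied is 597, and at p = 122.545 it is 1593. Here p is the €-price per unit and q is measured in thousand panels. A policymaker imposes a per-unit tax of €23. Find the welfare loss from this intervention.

Demand slope = (66.55 − 116.35)/(1593 − 597) = −0.05, so p = 146.2 − 0.05q.
Supply slope = (122.545 − 57.805)/(1593 − 597) = 0.065, so p = 19 + 0.065q.
Competitive equilibrium: 146.2 − 0.05q = 19 + 0.065q → q* = 1106.087, p* = 90.8957.
With the tax, the buyer price exceeds the seller price by 23: (146.2 − 0.05q) − (19 + 0.065q) = 23 → q' = 906.087.
Δq = 1106.087 − 906.087 = 200; the wedge equals the tax, 23.
The triangle = ½ × 200 × 23 = €2300 thousand.

€2300 thousand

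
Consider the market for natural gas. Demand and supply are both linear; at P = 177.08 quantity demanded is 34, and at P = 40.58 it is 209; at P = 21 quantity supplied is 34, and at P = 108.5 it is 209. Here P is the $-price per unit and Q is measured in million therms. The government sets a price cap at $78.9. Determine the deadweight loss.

Demand slope = (40.58 − 177.08)/(209 − 34) = −0.78, so P = 203.6 − 0.78Q.
Supply slope = (108.5 − 21)/(209 − 34) = 0.5, so P = 4 + 0.5Q.
Competitive equilibrium: 203.6 − 0.78Q = 4 + 0.5Q → Q* = 155.9375, P* = 81.9688.
At the ceiling P = 78.9, quantity supplied = (78.9 − 4)/0.5 = 149.8.
Willingness to pay at Q' = 149.8: 203.6 − 0.78·149.8 = 86.756.
ΔQ = 155.9375 − 149.8 = 6.1375; wedge = 86.756 − 78.9 = 7.856.
DWL = ½ × 6.1375 × 7.856 = $24.11 million.

$24.11 million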